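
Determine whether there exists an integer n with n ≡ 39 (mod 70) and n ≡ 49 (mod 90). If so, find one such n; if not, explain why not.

The moduli are not coprime: gcd(70, 90) = 10. Compatibility requires 10 ∣ (49 − 39) = 10, which holds, so solutions exist.
The integers ≡ 39 (mod 70) are 39, 109, 179, 249, 319, …; their remainders mod 90 are 39, 19, 89, 69, 49, so n = 319 is the first that is ≡ 49 (mod 90).
Indeed 319 ≡ 39 (mod 70) and 319 ≡ 49 (mod 90).

n = 319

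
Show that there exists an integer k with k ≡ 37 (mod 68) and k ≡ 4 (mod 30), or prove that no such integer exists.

Reduce both congruences modulo 2, which divides 68 and 30: they say k ≡ 37 (mod 2) and k ≡ 4 (mod 2).
However 37 ≡ 1 and 4 ≡ 0 (mod 2), and 1 ≠ 0.
Hence the system has no solution.

No, no such integer exists.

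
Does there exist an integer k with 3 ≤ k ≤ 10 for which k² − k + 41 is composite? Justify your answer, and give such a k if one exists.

The values for k = 3, 4, …, 10 are 47, 53, 61, 71, 83, 97, 113, 131, and each of these is prime.
So no value in the range makes the expression composite.

There is no such integer k in that range.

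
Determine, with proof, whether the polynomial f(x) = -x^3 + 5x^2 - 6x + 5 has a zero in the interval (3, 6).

Such a root exists.

f(3) = 5 and f(6) = -67, which have opposite signs.
f is continuous everywhere (it is a polynomial), in particular on [3, 6].
By the Intermediate Value Theorem f must vanish at some point of (3, 6).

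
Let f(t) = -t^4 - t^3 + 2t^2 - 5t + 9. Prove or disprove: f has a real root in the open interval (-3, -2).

f(-3) = -12 and f(-2) = 19, which have opposite signs.
Since f is a polynomial it is continuous on [-3, -2].
By the Intermediate Value Theorem, f takes the value 0 somewhere in the open interval.

Yes, f has a root in the interval.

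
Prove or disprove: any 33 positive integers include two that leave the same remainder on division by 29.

Yes.

There are exactly 29 possible remainders on division by 29.
Since 33 > 29, two of the 33 integers must share a residue class by the pigeonhole principle; call them a and b.
So a and b have equal remainders mod 29, which is exactly what was to be shown.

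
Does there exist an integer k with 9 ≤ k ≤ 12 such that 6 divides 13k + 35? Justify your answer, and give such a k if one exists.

For k = 9, 10, 11, 12 the values of 13k + 35 modulo 6 are 2, 3, 4, 5 respectively.
None is 0, so 6 never divides 13k + 35 on this range.

No such integer k in that range exists.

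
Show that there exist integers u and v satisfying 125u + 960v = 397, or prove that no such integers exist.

There are no such integers.

Both 125 and 960 are divisible by gcd(125, 960) = 5, hence so is any combination 125u + 960v.
However 397 leaves remainder 2 on division by 5.
Therefore 125u + 960v = 397 has no solution in integers.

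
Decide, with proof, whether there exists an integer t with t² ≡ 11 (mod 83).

t = 29

Take t = 29. Then 29² = 841 = 10·83 + 11, so 29² ≡ 11 (mod 83).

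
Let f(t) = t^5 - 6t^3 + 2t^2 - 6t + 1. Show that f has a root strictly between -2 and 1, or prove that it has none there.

Such a root exists.

f(-2) = 37 and f(1) = -8, which have opposite signs.
As a polynomial, f is continuous on every closed interval.
By the Intermediate Value Theorem f must vanish at some point of (-2, 1).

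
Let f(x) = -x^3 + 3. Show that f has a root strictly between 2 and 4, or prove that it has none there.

No such root exists.

f(2) = -5 and f(4) = -61, both negative, so a sign-change argument is unavailable; we show f keeps this sign on the whole interval.
Substitute x = 2 + u, where 0 < u < 2 on the interval. Expanding, f(2 + u) = -u^3 - 6u^2 - 12u - 5.
The nonzero coefficients here are all negative, so for u > 0 every term is negative (or zero), and the constant term -5 is strictly negative.
So f is strictly negative on (2, 4); no root exists in the interval.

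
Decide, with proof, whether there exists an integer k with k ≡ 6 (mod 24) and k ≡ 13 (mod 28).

gcd(24, 28) = 4. If k ≡ 6 (mod 24) and k ≡ 13 (mod 28), then k ≡ 6 (mod 4) and k ≡ 13 (mod 4).
But 6 mod 4 = 2 while 13 mod 4 = 1, a contradiction.
So no integer satisfies both congruences.

No, no such integer exists.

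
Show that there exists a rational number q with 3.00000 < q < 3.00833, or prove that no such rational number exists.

Scale by 121: the interval becomes (363.00000, 364.00793), which contains the integer 364.
Hence 364/121 is a rational number with 3.00000 < 364/121 < 3.00833.

q = 364/121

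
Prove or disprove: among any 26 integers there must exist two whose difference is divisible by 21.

Partition the integers by their residue mod 21; there are 21 classes.
Since 26 > 21, two of the 26 integers must share a residue class by the pigeonhole principle; call them a and b.
Equal remainders mean a − b ≡ 0 (mod 21), so 21 divides their difference.

Yes, this is always true.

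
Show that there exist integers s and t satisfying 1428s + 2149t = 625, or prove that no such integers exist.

gcd(1428, 2149) = 7, so every integer of the form 1428s + 2149t is a multiple of 7.
But 625 = 7·89 + 2, so 7 ∤ 625.
So the equation is unsolvable over ℤ.

There are no such integers.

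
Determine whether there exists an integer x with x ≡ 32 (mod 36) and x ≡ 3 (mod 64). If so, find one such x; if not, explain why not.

gcd(36, 64) = 4. If x ≡ 32 (mod 36) and x ≡ 3 (mod 64), then x ≡ 32 (mod 4) and x ≡ 3 (mod 4).
However 32 ≡ 0 and 3 ≡ 3 (mod 4), and 0 ≠ 3.
So no integer satisfies both congruences.

No, no such integer exists.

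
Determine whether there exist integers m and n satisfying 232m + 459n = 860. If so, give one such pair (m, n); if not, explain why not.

m = 344, n = -172

232 and 459 are coprime, so 232m + 459n ranges over all of ℤ.
Dividing repeatedly: 459 = 1·232 + 227, 232 = 1·227 + 5, 227 = 45·5 + 2, 5 = 2·2 + 1, 2 = 2·1 + 0.
Unwinding: 1 = 5 − 2·2 = 5 − 2·(227 − 45·5) = −2·227 + 91·5 = −2·227 + 91·(232 − 1·227) = 91·232 − 93·227 = 91·232 − 93·(459 − 1·232) = −93·459 + 184·232, i.e. 232·184 + 459·(-93) = 1.
Multiplying through by 860: m = 184·860 = 158240, n = (-93)·860 = -79980 is a solution.
Shifting by a multiple of (459, −232) keeps it a solution: m = 158240 − 344·459 = 344, n = -79980 + 344·232 = -172.
Check: 232·344 + 459·(-172) = 79808 − 78948 = 860. ✓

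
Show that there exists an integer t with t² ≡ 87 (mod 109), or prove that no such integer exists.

t = 14 works: 14² = 196, and 196 − 87 = 109 = 1·109.

t = 14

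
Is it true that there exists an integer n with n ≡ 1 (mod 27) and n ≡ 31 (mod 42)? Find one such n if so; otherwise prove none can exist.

The moduli are not coprime: gcd(27, 42) = 3. Compatibility requires 3 ∣ (31 − 1) = 30, which holds, so solutions exist.
Put n = 1 + 27t, so we need 27t ≡ 30 (mod 42), equivalently (divide by 3) 9t ≡ 10 (mod 14).
To invert 9 modulo 14: 14 = 1·9 + 5, 9 = 1·5 + 4, 5 = 1·4 + 1, 4 = 4·1 + 0, and unwinding, 1 = 5 − 1·4 = 5 − (9 − 1·5) = −9 + 2·5 = −9 + 2·(14 − 1·9) = 2·14 − 3·9. Thus 9⁻¹ ≡ -3 ≡ 11 (mod 14).
Multiplying by 11: t ≡ 11·10 = 110 ≡ 12 (mod 14).
Then n = 1 + 27·12 = 325.
Indeed 325 ≡ 1 (mod 27) and 325 ≡ 31 (mod 42).

n = 325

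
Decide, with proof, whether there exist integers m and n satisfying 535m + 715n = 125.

m = 43, n = -32

Since gcd(535, 715) = 5 and 125 = 5·25, Bézout's identity guarantees a solution.
Dividing through by 5 reduces the equation to 107m + 143n = 25.
Run the Euclidean algorithm on 143 and 107: 143 = 1·107 + 36, 107 = 2·36 + 35, 36 = 1·35 + 1, 35 = 35·1 + 0.
Unwinding: 1 = 36 − 1·35 = 36 − (107 − 2·36) = −107 + 3·36 = −107 + 3·(143 − 1·107) = 3·143 − 4·107, i.e. 107·(-4) + 143·3 = 1.
Times 25: 107·(-100) + 143·75 = 25, so (-100, 75) solves it.
Shifting by a multiple of (143, −107) keeps it a solution: m = -100 + 1·143 = 43, n = 75 − 1·107 = -32.
Indeed 535·43 + 715·(-32) = 23005 − 22880 = 125.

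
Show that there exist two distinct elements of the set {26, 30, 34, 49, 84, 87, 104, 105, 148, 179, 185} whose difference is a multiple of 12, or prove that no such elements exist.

Residues mod 12: 26↦2, 30↦6, 34↦10, 49↦1, 84↦0, 87↦3, 104↦8, 105↦9, 148↦4, 179↦11, 185↦5.
These 11 residues are pairwise different, hence no difference of two elements is divisible by 12.

No, no such pair exists.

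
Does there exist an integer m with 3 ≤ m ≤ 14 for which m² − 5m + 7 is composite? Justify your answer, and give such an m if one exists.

At m = 12: 12² − 5·12 + 7 = 91 = 7·13, which is composite.

m = 12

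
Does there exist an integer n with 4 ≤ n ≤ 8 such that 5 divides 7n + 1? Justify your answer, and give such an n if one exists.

n = 7 works, since 7·7 + 1 = 50 = 10·5.

n = 7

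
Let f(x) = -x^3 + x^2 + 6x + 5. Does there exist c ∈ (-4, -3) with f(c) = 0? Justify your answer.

f(-4) = 61 and f(-3) = 23, both positive, so a sign-change argument is unavailable; we show f keeps this sign on the whole interval.
Substitute x = -3 − u, where 0 < u < 1 on the interval. Expanding, f(-3 − u) = u^3 + 10u^2 + 27u + 23.
The nonzero coefficients here are all positive, so for u > 0 every term is positive (or zero), and the constant term 23 is strictly positive.
Therefore f(x) > 0 throughout (-4, -3), and f has no zero there.

f has no root in that interval.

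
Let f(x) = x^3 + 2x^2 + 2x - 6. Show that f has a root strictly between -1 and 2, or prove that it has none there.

Such a root exists.

f(-1) = -7 and f(2) = 14, which have opposite signs.
Since f is a polynomial it is continuous on [-1, 2].
By the Intermediate Value Theorem f must vanish at some point of (-1, 2).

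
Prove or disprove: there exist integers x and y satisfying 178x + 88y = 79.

There are no such integers.

Any value of 178x + 88y is a multiple of gcd(178, 88) = 2.
But 79 is not a multiple of 2 (it leaves remainder 1).
Hence no integers x, y satisfy the equation.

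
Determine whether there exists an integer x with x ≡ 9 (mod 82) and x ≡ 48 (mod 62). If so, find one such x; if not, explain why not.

No such integer exists.

gcd(82, 62) = 2. If x ≡ 9 (mod 82) and x ≡ 48 (mod 62), then x ≡ 9 (mod 2) and x ≡ 48 (mod 2).
However 9 ≡ 1 and 48 ≡ 0 (mod 2), and 1 ≠ 0.
Therefore no such x exists.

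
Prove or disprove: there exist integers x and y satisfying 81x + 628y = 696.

x = 404, y = -51

81 and 628 are coprime, so 81x + 628y ranges over all of ℤ.
Dividing repeatedly: 628 = 7·81 + 61, 81 = 1·61 + 20, 61 = 3·20 + 1, 20 = 20·1 + 0.
Unwinding: 1 = 61 − 3·20 = 61 − 3·(81 − 1·61) = −3·81 + 4·61 = −3·81 + 4·(628 − 7·81) = 4·628 − 31·81, i.e. 81·(-31) + 628·4 = 1.
Times 696: 81·(-21576) + 628·2784 = 696, so (-21576, 2784) solves it.
Shifting by a multiple of (628, −81) keeps it a solution: x = -21576 + 35·628 = 404, y = 2784 − 35·81 = -51.
Indeed 81·404 + 628·(-51) = 32724 − 32028 = 696.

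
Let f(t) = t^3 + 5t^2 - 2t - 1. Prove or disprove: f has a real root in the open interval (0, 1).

f(0) = -1 and f(1) = 3, which have opposite signs.
As a polynomial, f is continuous on every closed interval.
By the Intermediate Value Theorem f must vanish at some point of (0, 1).

Such a root exists.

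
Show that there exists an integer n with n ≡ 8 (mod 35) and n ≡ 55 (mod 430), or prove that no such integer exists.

No such integer exists.

Both moduli are multiples of 5 = gcd(35, 430), so any solution would satisfy n ≡ 8 and n ≡ 55 modulo 5 simultaneously.
But 8 mod 5 = 3 while 55 mod 5 = 0, a contradiction.
Therefore no such n exists.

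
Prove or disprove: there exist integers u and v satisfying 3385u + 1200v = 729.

There are no such integers.

gcd(3385, 1200) = 5, so every integer of the form 3385u + 1200v is a multiple of 5.
But 729 = 5·145 + 4, so 5 ∤ 729.
Hence no integers u, v satisfy the equation.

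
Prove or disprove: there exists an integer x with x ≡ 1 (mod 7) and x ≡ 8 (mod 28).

The moduli are not coprime: gcd(7, 28) = 7. Compatibility requires 7 ∣ (8 − 1) = 7, which holds, so solutions exist.
Step through x = 1, 1 + 7, 1 + 2·7, …: the values 1, 8 reduce mod 28 to 1, 8. The value 8 hits 8.
Indeed 8 ≡ 1 (mod 7) and 8 ≡ 8 (mod 28).

x = 8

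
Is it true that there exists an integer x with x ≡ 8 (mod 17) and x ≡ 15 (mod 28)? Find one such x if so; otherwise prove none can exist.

The moduli 17 and 28 are coprime, so by the Chinese Remainder Theorem a unique solution modulo 476 exists.
Any solution of the first congruence is x = 8 + 17t; substituting into the second, 17t ≡ 15 − 8 ≡ 7 (mod 28).
Invert 17 mod 28 by the Euclidean algorithm: 28 = 1·17 + 11, 17 = 1·11 + 6, 11 = 1·6 + 5, 6 = 1·5 + 1, 5 = 5·1 + 0; back-substituting, 1 = 6 − 1·5 = 6 − (11 − 1·6) = −11 + 2·6 = −11 + 2·(17 − 1·11) = 2·17 − 3·11 = 2·17 − 3·(28 − 1·17) = −3·28 + 5·17. Hence 17·5 ≡ 1, so 17⁻¹ ≡ 5 (mod 28).
Therefore t ≡ 5·7 = 35 ≡ 7 (mod 28).
Taking t = 7 gives x = 8 + 17·7 = 127.
Indeed 127 ≡ 8 (mod 17) and 127 ≡ 15 (mod 28).

x = 127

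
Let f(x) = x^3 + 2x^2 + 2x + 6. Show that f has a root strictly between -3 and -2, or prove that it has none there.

f(-3) = -9 and f(-2) = 2, which have opposite signs.
As a polynomial, f is continuous on every closed interval.
By the Intermediate Value Theorem, f takes the value 0 somewhere in the open interval.

Such a root exists.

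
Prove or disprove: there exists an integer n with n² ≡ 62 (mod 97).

n = 81 works: 81² = 6561, and 6561 − 62 = 6499 = 67·97.

n = 81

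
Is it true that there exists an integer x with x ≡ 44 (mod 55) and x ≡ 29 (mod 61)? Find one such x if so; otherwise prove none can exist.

The moduli 55 and 61 are coprime, so by the Chinese Remainder Theorem a unique solution modulo 3355 exists.
Any solution of the first congruence is x = 44 + 55t; substituting into the second, 55t ≡ 29 − 44 ≡ 46 (mod 61).
Since 55·10 = 550 = 9·61 + 1, the inverse of 55 mod 61 is 10.
Multiplying by 10: t ≡ 10·46 = 460 ≡ 33 (mod 61).
Taking t = 33 gives x = 44 + 55·33 = 1859.
Verify: 1859 = 33·55 + 44 and 1859 = 30·61 + 29. ✓

x = 1859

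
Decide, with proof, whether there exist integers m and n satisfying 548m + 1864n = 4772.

Since gcd(548, 1864) = 4 and 4772 = 4·1193, Bézout's identity guarantees a solution.
Dividing through by 4 reduces the equation to 137m + 466n = 1193.
Dividing repeatedly: 466 = 3·137 + 55, 137 = 2·55 + 27, 55 = 2·27 + 1, 27 = 27·1 + 0.
Back-substituting, 1 = 55 − 2·27 = 55 − 2·(137 − 2·55) = −2·137 + 5·55 = −2·137 + 5·(466 − 3·137) = 5·466 − 17·137; that is, 137·(-17) + 466·5 = 1.
Multiplying through by 1193: m = (-17)·1193 = -20281, n = 5·1193 = 5965 is a solution.
The general solution is m = -20281 + 466k, n = 5965 − 137k; taking k = 44 gives the smaller pair m = 223, n = -63.
Indeed 548·223 + 1864·(-63) = 122204 − 117432 = 4772.

m = 223, n = -63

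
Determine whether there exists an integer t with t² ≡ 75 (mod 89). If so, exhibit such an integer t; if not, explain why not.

No such integer exists.

89 is prime, so by Euler's criterion 75 is a square mod 89 iff 75^((89−1)/2) = 75^44 ≡ 1 (mod 89).
Repeated squaring mod 89: 75^2 = 5625 ≡ 18; 75^4 ≡ 18² = 324 ≡ 57; 75^8 ≡ 57² = 3249 ≡ 45; 75^16 ≡ 45² = 2025 ≡ 67; 75^32 ≡ 67² = 4489 ≡ 39.
Since 44 = 32 + 8 + 4, 75^44 ≡ 39 · 45 · 57; multiplying out mod 89: 39·45 = 1755 ≡ 64, then 64·57 = 3648 ≡ 88. Thus 75^44 ≡ 88 ≡ −1 (mod 89).
By Euler's criterion 75 is a quadratic non-residue mod 89: no t satisfies t² ≡ 75 (mod 89).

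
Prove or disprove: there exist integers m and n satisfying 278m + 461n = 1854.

m = 73, n = -40

278 and 461 are coprime, so 278m + 461n ranges over all of ℤ.
Euclidean algorithm: 461 = 1·278 + 183, 278 = 1·183 + 95, 183 = 1·95 + 88, 95 = 1·88 + 7, 88 = 12·7 + 4, 7 = 1·4 + 3, 4 = 1·3 + 1, 3 = 3·1 + 0.
Working back up the chain: 1 = 4 − 1·3 = 4 − (7 − 1·4) = −7 + 2·4 = −7 + 2·(88 − 12·7) = 2·88 − 25·7 = 2·88 − 25·(95 − 1·88) = −25·95 + 27·88 = −25·95 + 27·(183 − 1·95) = 27·183 − 52·95 = 27·183 − 52·(278 − 1·183) = −52·278 + 79·183 = −52·278 + 79·(461 − 1·278) = 79·461 − 131·278. So 278·(-131) + 461·79 = 1.
Scaling by 1854 gives the particular solution (m, n) = (-242874, 146466).
The general solution is m = -242874 + 461k, n = 146466 − 278k; taking k = 527 gives the smaller pair m = 73, n = -40.
Indeed 278·73 + 461·(-40) = 20294 − 18440 = 1854.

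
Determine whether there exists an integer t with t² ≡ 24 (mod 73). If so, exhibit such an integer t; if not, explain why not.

t = 43 works: 43² = 1849, and 1849 − 24 = 1825 = 25·73.

t = 43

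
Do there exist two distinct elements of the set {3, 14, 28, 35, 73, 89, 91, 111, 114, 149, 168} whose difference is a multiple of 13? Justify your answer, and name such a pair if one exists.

There is no such pair.

Two integers differ by a multiple of 13 exactly when they have the same residue mod 13. The residues are 3↦3, 14↦1, 28↦2, 35↦9, 73↦8, 89↦11, 91↦0, 111↦7, 114↦10, 149↦6, 168↦12.
No residue repeats among the 11 elements, so no pair has difference ≡ 0 (mod 13).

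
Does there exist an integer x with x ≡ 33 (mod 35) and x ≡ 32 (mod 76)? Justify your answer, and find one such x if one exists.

Since 35 and 76 share no common factor, CRT says the pair of congruences has a solution (unique mod 2660).
Write x = 33 + 35t and require 33 + 35t ≡ 32 (mod 76), i.e. 35t ≡ 75 (mod 76).
Invert 35 mod 76 by the Euclidean algorithm: 76 = 2·35 + 6, 35 = 5·6 + 5, 6 = 1·5 + 1, 5 = 5·1 + 0; back-substituting, 1 = 6 − 1·5 = 6 − (35 − 5·6) = −35 + 6·6 = −35 + 6·(76 − 2·35) = 6·76 − 13·35. Hence 35·(-13) ≡ 1, so 35⁻¹ ≡ -13 ≡ 63 (mod 76).
Multiplying by 63: t ≡ 63·75 = 4725 ≡ 13 (mod 76).
With t = 13: x = 33 + 35·13 = 488.
Check: 488 mod 35 = 33, 488 mod 76 = 32. ✓

x = 488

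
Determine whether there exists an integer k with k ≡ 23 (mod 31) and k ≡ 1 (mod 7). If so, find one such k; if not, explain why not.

gcd(31, 7) = 1, so the Chinese Remainder Theorem guarantees exactly one residue class mod 217 satisfying both.
Any solution of the first congruence is k = 23 + 31t; substituting into the second, 31t ≡ 1 − 23 ≡ 6 (mod 7).
31 ≡ 3 (mod 7), so this reads 3t ≡ 6 (mod 7). Note 3·5 = 15 ≡ 1 (mod 7) (as 15 − 1 = 2·7), so 3⁻¹ ≡ 5.
Multiplying by 5: t ≡ 5·6 = 30 ≡ 2 (mod 7).
Taking t = 2 gives k = 23 + 31·2 = 85.
Verify: 85 = 2·31 + 23 and 85 = 12·7 + 1. ✓

k = 85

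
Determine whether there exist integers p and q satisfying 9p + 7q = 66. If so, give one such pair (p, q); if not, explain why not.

Since gcd(9, 7) = 1, every integer is an integer combination of 9 and 7.
Run the Euclidean algorithm on 9 and 7: 9 = 1·7 + 2, 7 = 3·2 + 1, 2 = 2·1 + 0.
Unwinding: 1 = 7 − 3·2 = 7 − 3·(9 − 1·7) = −3·9 + 4·7, i.e. 9·(-3) + 7·4 = 1.
Times 66: 9·(-198) + 7·264 = 66, so (-198, 264) solves it.
Adding 29·7 to p and subtracting 29·9 from q gives the tidier solution (5, 3).
Indeed 9·5 + 7·3 = 45 + 21 = 66.

p = 5, q = 3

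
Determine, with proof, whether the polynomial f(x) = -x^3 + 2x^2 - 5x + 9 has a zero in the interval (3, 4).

No such root exists.

f(3) = -15 and f(4) = -43, both negative.
The derivative f'(x) = -3x^2 + 4x - 5 is a quadratic with discriminant 4² − 4·(-3)·(-5) = -44 < 0; it never vanishes, so it is always negative (sign of the leading coefficient).
So f is strictly decreasing; between 3 and 4 its values lie between f(3) = -15 and f(4) = -43, all negative. Therefore f has no root in (3, 4).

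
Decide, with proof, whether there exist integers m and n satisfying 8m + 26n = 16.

m = 2, n = 0

Since gcd(8, 26) = 2 and 16 = 2·8, Bézout's identity guarantees a solution.
Dividing through by 2 reduces the equation to 4m + 13n = 8.
Run the Euclidean algorithm on 13 and 4: 13 = 3·4 + 1, 4 = 4·1 + 0.
Working back up the chain: 1 = 13 − 3·4. So 4·(-3) + 13·1 = 1.
Scaling by 8 gives the particular solution (m, n) = (-24, 8).
Adding 2·13 to m and subtracting 2·4 from n gives the tidier solution (2, 0).
Indeed 8·2 + 26·0 = 16 + 0 = 16.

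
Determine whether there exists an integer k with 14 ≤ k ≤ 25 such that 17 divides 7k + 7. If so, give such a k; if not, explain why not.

For k = 14, 15 the values 105, 112 are not multiples of 17. Try k = 16: 7·16 + 7 = 119 = 7·17, which is divisible by 17.

k = 16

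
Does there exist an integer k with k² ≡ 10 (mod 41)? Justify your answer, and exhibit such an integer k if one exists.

k = 16

Take k = 16. Then 16² = 256 = 6·41 + 10, so 16² ≡ 10 (mod 41).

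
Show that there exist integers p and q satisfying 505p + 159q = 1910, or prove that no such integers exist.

p = 125, q = -385

505 and 159 are coprime, so 505p + 159q ranges over all of ℤ.
Dividing repeatedly: 505 = 3·159 + 28, 159 = 5·28 + 19, 28 = 1·19 + 9, 19 = 2·9 + 1, 9 = 9·1 + 0.
Back-substituting, 1 = 19 − 2·9 = 19 − 2·(28 − 1·19) = −2·28 + 3·19 = −2·28 + 3·(159 − 5·28) = 3·159 − 17·28 = 3·159 − 17·(505 − 3·159) = −17·505 + 54·159; that is, 505·(-17) + 159·54 = 1.
Times 1910: 505·(-32470) + 159·103140 = 1910, so (-32470, 103140) solves it.
Adding 205·159 to p and subtracting 205·505 from q gives the tidier solution (125, -385).
Indeed 505·125 + 159·(-385) = 63125 − 61215 = 1910.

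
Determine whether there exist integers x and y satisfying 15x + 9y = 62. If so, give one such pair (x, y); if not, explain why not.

Both 15 and 9 are divisible by gcd(15, 9) = 3, hence so is any combination 15x + 9y.
But 62 = 3·20 + 2, so 3 ∤ 62.
Hence no integers x, y satisfy the equation.

No such integers exist.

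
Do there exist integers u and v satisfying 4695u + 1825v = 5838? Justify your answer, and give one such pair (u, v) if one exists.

There are no such integers.

Both 4695 and 1825 are divisible by gcd(4695, 1825) = 5, hence so is any combination 4695u + 1825v.
But 5838 is not a multiple of 5 (it leaves remainder 3).
Hence no integers u, v satisfy the equation.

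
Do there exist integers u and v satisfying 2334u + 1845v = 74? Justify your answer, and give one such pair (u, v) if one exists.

Both 2334 and 1845 are divisible by gcd(2334, 1845) = 3, hence so is any combination 2334u + 1845v.
But 74 is not a multiple of 3 (it leaves remainder 2).
Hence no integers u, v satisfy the equation.

No, no such integers exist.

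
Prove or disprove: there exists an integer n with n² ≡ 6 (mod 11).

No such integer exists.

Computing n² mod 11 for n = 0, 1, …, 5 (enough, by the symmetry n ↦ 11 − n) gives 0, 1, 4, 9, 5, 3.
The set of squares mod 11 is therefore {0, 1, 3, 4, 5, 9}, which does not contain 6.
Hence no integer n has n² ≡ 6 (mod 11).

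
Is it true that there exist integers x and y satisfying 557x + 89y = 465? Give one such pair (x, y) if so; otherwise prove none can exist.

x = 86, y = -533

Since gcd(557, 89) = 1, every integer is an integer combination of 557 and 89.
Run the Euclidean algorithm on 557 and 89: 557 = 6·89 + 23, 89 = 3·23 + 20, 23 = 1·20 + 3, 20 = 6·3 + 2, 3 = 1·2 + 1, 2 = 2·1 + 0.
Unwinding: 1 = 3 − 1·2 = 3 − (20 − 6·3) = −20 + 7·3 = −20 + 7·(23 − 1·20) = 7·23 − 8·20 = 7·23 − 8·(89 − 3·23) = −8·89 + 31·23 = −8·89 + 31·(557 − 6·89) = 31·557 − 194·89, i.e. 557·31 + 89·(-194) = 1.
Scaling by 465 gives the particular solution (x, y) = (14415, -90210).
Subtracting 161·89 from x and adding 161·557 to y gives the tidier solution (86, -533).
Check: 557·86 + 89·(-533) = 47902 − 47437 = 465. ✓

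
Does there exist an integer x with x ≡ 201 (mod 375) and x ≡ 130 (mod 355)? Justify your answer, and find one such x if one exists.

Both moduli are multiples of 5 = gcd(375, 355), so any solution would satisfy x ≡ 201 and x ≡ 130 modulo 5 simultaneously.
However 201 ≡ 1 and 130 ≡ 0 (mod 5), and 1 ≠ 0.
So no integer satisfies both congruences.

No such integer exists.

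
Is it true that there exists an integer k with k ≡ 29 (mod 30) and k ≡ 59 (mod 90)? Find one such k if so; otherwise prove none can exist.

gcd(30, 90) = 30. A simultaneous solution exists iff 29 ≡ 59 (mod 30); here 29 mod 30 = 29 = 59 mod 30, so it does.
List candidates k ≡ 29 (mod 30): 29, 59. Modulo 90 these are 29, 59; 59 gives 59 as required.
Check: 59 mod 30 = 29, 59 mod 90 = 59. ✓

k = 59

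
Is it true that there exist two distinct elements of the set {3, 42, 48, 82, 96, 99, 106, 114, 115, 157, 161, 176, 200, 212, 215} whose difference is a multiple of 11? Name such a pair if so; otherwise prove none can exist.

Yes: 3 and 157.

Reduce each element mod 11: 3↦3, 42↦9, 48↦4, 82↦5, 96↦8, 99↦0, 106↦7, 114↦4, 115↦5, 157↦3, 161↦7, 176↦0, 200↦2, 212↦3, 215↦6. The residue 3 repeats (at 3 and 157), and 157 − 3 = 154 = 14·11.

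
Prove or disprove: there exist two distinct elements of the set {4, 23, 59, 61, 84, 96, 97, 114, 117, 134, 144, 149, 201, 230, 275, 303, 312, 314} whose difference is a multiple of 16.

Reduce each element mod 16: 4↦4, 23↦7, 59↦11, 61↦13, 84↦4, 96↦0, 97↦1, 114↦2, 117↦5, 134↦6, 144↦0, 149↦5, 201↦9, 230↦6, 275↦3, 303↦15, 312↦8, 314↦10. The residue 4 repeats (at 4 and 84), and 84 − 4 = 80 = 5·16.

The pair (4, 84) works.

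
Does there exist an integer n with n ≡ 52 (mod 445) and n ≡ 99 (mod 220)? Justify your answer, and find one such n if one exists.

No, no such integer exists.

Both moduli are multiples of 5 = gcd(445, 220), so any solution would satisfy n ≡ 52 and n ≡ 99 modulo 5 simultaneously.
These are incompatible: 52 − 99 = -47 is not divisible by 5.
Therefore no such n exists.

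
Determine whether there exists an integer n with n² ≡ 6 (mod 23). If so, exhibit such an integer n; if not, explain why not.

n = 12

n = 12 works: 12² = 144, and 144 − 6 = 138 = 6·23.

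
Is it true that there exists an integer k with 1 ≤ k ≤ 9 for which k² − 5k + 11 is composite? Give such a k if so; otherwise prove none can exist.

At k = 8: 8² − 5·8 + 11 = 35 = 5·7, which is composite.

k = 8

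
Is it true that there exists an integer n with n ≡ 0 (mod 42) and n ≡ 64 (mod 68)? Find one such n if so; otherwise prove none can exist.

gcd(42, 68) = 2. A simultaneous solution exists iff 0 ≡ 64 (mod 2); here 0 mod 2 = 0 = 64 mod 2, so it does.
Write n = 0 + 42t. Then 42t ≡ 64 − 0 ≡ 64 (mod 68); dividing through by 2 gives 21t ≡ 32 (mod 34).
Note 21·13 = 273 ≡ 1 (mod 34) (as 273 − 1 = 8·34), so 21⁻¹ ≡ 13.
Therefore t ≡ 13·32 = 416 ≡ 8 (mod 34).
Then n = 0 + 42·8 = 336.
Verify: 336 = 8·42 + 0 and 336 = 4·68 + 64. ✓

n = 336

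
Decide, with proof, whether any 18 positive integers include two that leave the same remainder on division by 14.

Yes.

Each integer lies in one of the 14 residue classes modulo 14.
Placing 18 integers into 14 classes, some class receives at least two — say a and b.
So a and b have equal remainders mod 14, which is exactly what was to be shown.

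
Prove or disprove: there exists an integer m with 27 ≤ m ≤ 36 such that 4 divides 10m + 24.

m = 28

At m = 27 the value 294 is not a multiple of 4. At m = 28 we get 10·28 + 24 = 304, and 304 = 4·76.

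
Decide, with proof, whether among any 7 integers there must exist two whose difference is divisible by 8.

Try 7 consecutive integers, 22, 23, …, 28. Their remainders mod 8 are 6, 7, 0, 1, 2, 3, 4 — pairwise different, as any 7 ≤ 8 consecutive integers have distinct residues.
No two share a residue, so no pair has difference divisible by 8; the claim fails for this set.

No; for instance {22, 23, 24, 25, 26, 27, 28} is a counterexample.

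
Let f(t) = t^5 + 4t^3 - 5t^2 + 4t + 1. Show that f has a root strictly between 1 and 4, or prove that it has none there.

No such root exists.

The endpoint values f(1) = 5 and f(4) = 1217 are both positive. Claim: f(t) > 0 for every t in (1, 4).
Substitute t = 1 + u, where 0 < u < 3 on the interval. Expanding, f(1 + u) = u^5 + 5u^4 + 14u^3 + 17u^2 + 11u + 5.
The nonzero coefficients here are all positive, so for u > 0 every term is positive (or zero), and the constant term 5 is strictly positive.
So f is strictly positive on (1, 4); no root exists in the interval.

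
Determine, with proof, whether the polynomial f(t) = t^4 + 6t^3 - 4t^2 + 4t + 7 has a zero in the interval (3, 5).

No such root exists.

The endpoint values f(3) = 226 and f(5) = 1302 are both positive. Claim: f(t) > 0 for every t in (3, 5).
Shift to the endpoint 3: with t = 3 + u (0 < u < 2), one computes f(3 + u) = u^4 + 18u^3 + 104u^2 + 250u + 226.
The nonzero coefficients here are all positive, so for u > 0 every term is positive (or zero), and the constant term 226 is strictly positive.
So f is strictly positive on (3, 5); no root exists in the interval.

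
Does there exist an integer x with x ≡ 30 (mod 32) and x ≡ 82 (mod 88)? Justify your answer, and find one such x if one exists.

No, no such integer exists.

gcd(32, 88) = 8. If x ≡ 30 (mod 32) and x ≡ 82 (mod 88), then x ≡ 30 (mod 8) and x ≡ 82 (mod 8).
These are incompatible: 30 − 82 = -52 is not divisible by 8.
Therefore no such x exists.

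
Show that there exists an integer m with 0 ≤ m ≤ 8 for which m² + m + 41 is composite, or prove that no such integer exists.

The values for m = 0, 1, …, 8 are 41, 43, 47, 53, 61, 71, 83, 97, 113, and each of these is prime.
So no value in the range makes the expression composite.

No, no such integer m in that range exists.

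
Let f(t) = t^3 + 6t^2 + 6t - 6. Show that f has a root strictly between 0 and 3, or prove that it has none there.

f(0) = -6 and f(3) = 93, which have opposite signs.
f is continuous everywhere (it is a polynomial), in particular on [0, 3].
By the Intermediate Value Theorem, f takes the value 0 somewhere in the open interval.

Such a root exists.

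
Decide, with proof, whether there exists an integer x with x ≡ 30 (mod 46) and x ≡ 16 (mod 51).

gcd(46, 51) = 1, so the Chinese Remainder Theorem guarantees exactly one residue class mod 2346 satisfying both.
Any solution of the first congruence is x = 30 + 46t; substituting into the second, 46t ≡ 16 − 30 ≡ 37 (mod 51).
Invert 46 mod 51 by the Euclidean algorithm: 51 = 1·46 + 5, 46 = 9·5 + 1, 5 = 5·1 + 0; back-substituting, 1 = 46 − 9·5 = 46 − 9·(51 − 1·46) = −9·51 + 10·46. Hence 46·10 ≡ 1, so 46⁻¹ ≡ 10 (mod 51).
Therefore t ≡ 10·37 = 370 ≡ 13 (mod 51).
With t = 13: x = 30 + 46·13 = 628.
Indeed 628 ≡ 30 (mod 46) and 628 ≡ 16 (mod 51).

x = 628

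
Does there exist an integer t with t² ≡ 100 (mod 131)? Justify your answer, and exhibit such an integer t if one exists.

t = 121 works: 121² = 14641, and 14641 − 100 = 14541 = 111·131.

t = 121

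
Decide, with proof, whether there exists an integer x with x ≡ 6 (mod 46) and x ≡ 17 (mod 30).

No, no such integer exists.

Reduce both congruences modulo 2, which divides 46 and 30: they say x ≡ 6 (mod 2) and x ≡ 17 (mod 2).
These are incompatible: 6 − 17 = -11 is not divisible by 2.
Therefore no such x exists.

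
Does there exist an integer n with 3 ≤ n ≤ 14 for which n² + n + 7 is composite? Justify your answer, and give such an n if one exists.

n = 4

At n = 4: 4² + 4 + 7 = 27 = 3·9, which is composite.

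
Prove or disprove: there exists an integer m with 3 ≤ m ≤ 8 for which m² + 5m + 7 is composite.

At m = 7: 7² + 5·7 + 7 = 91 = 7·13, which is composite.

m = 7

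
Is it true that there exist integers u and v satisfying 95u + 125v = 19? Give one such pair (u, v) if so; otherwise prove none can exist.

Both 95 and 125 are divisible by gcd(95, 125) = 5, hence so is any combination 95u + 125v.
However 19 leaves remainder 4 on division by 5.
So the equation is unsolvable over ℤ.

No, no such integers exist.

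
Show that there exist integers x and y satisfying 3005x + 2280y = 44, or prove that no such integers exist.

No such integers exist.

gcd(3005, 2280) = 5, so every integer of the form 3005x + 2280y is a multiple of 5.
But 44 = 5·8 + 4, so 5 ∤ 44.
So the equation is unsolvable over ℤ.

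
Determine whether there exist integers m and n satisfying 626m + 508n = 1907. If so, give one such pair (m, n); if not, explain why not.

Both 626 and 508 are divisible by gcd(626, 508) = 2, hence so is any combination 626m + 508n.
But 1907 = 2·953 + 1, so 2 ∤ 1907.
So the equation is unsolvable over ℤ.

No such integers exist.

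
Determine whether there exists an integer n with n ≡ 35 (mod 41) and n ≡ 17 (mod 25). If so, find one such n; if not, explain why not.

Since 41 and 25 share no common factor, CRT says the pair of congruences has a solution (unique mod 1025).
Write n = 35 + 41t and require 35 + 41t ≡ 17 (mod 25), i.e. 41t ≡ 7 (mod 25).
41 ≡ 16 (mod 25), so this reads 16t ≡ 7 (mod 25). Invert 16 mod 25 by the Euclidean algorithm: 25 = 1·16 + 9, 16 = 1·9 + 7, 9 = 1·7 + 2, 7 = 3·2 + 1, 2 = 2·1 + 0; back-substituting, 1 = 7 − 3·2 = 7 − 3·(9 − 1·7) = −3·9 + 4·7 = −3·9 + 4·(16 − 1·9) = 4·16 − 7·9 = 4·16 − 7·(25 − 1·16) = −7·25 + 11·16. Hence 16·11 ≡ 1, so 16⁻¹ ≡ 11 (mod 25).
Therefore t ≡ 11·7 = 77 ≡ 2 (mod 25).
Taking t = 2 gives n = 35 + 41·2 = 117.
Check: 117 mod 41 = 35, 117 mod 25 = 17. ✓

n = 117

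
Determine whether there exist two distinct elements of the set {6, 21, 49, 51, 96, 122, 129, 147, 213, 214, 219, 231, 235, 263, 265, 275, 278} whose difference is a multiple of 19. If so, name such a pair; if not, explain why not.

No, no such pair exists.

Two integers differ by a multiple of 19 exactly when they have the same residue mod 19. The residues are 6↦6, 21↦2, 49↦11, 51↦13, 96↦1, 122↦8, 129↦15, 147↦14, 213↦4, 214↦5, 219↦10, 231↦3, 235↦7, 263↦16, 265↦18, 275↦9, 278↦12.
No residue repeats among the 17 elements, so no pair has difference ≡ 0 (mod 19).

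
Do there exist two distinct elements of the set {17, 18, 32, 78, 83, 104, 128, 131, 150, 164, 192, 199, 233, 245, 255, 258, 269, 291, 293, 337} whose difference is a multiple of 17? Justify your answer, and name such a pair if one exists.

Yes: 17 and 255.

Both 17 and 255 leave remainder 0 on division by 17; their difference 238 = 14·17 is a multiple of 17.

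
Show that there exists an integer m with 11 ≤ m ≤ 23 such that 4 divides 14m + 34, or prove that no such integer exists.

Try m = 11: 14·11 + 34 = 188 = 47·4, which is divisible by 4.

m = 11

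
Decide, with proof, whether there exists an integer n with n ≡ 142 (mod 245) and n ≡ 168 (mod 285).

gcd(245, 285) = 5. If n ≡ 142 (mod 245) and n ≡ 168 (mod 285), then n ≡ 142 (mod 5) and n ≡ 168 (mod 5).
These are incompatible: 142 − 168 = -26 is not divisible by 5.
Therefore no such n exists.

No such integer exists.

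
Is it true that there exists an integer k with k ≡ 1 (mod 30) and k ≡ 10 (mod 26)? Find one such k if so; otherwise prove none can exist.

gcd(30, 26) = 2. If k ≡ 1 (mod 30) and k ≡ 10 (mod 26), then k ≡ 1 (mod 2) and k ≡ 10 (mod 2).
However 1 ≡ 1 and 10 ≡ 0 (mod 2), and 1 ≠ 0.
Therefore no such k exists.

No such integer exists.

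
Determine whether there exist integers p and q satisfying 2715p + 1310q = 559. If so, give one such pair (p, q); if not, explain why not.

There are no such integers.

Both 2715 and 1310 are divisible by gcd(2715, 1310) = 5, hence so is any combination 2715p + 1310q.
But 559 = 5·111 + 4, so 5 ∤ 559.
Therefore 2715p + 1310q = 559 has no solution in integers.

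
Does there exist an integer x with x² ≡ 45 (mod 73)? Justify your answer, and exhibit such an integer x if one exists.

Apply Euler's criterion with the prime 73: 45 is a quadratic residue iff 45^36 ≡ 1 (mod 73), and a non-residue iff it is ≡ −1.
Repeated squaring mod 73: 45^2 = 2025 ≡ 54; 45^4 ≡ 54² = 2916 ≡ 69; 45^8 ≡ 69² = 4761 ≡ 16; 45^16 ≡ 16² = 256 ≡ 37; 45^32 ≡ 37² = 1369 ≡ 55.
Since 36 = 32 + 4, 45^36 ≡ 55 · 69; multiplying out mod 73: 55·69 = 3795 ≡ 72. Thus 45^36 ≡ 72 ≡ −1 (mod 73).
By Euler's criterion 45 is a quadratic non-residue mod 73: no x satisfies x² ≡ 45 (mod 73).

There is no such integer.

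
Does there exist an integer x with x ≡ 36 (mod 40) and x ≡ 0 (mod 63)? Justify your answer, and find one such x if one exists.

x = 756

gcd(40, 63) = 1, so the Chinese Remainder Theorem guarantees exactly one residue class mod 2520 satisfying both.
Write x = 36 + 40t and require 36 + 40t ≡ 0 (mod 63), i.e. 40t ≡ 27 (mod 63).
To invert 40 modulo 63: 63 = 1·40 + 23, 40 = 1·23 + 17, 23 = 1·17 + 6, 17 = 2·6 + 5, 6 = 1·5 + 1, 5 = 5·1 + 0, and unwinding, 1 = 6 − 1·5 = 6 − (17 − 2·6) = −17 + 3·6 = −17 + 3·(23 − 1·17) = 3·23 − 4·17 = 3·23 − 4·(40 − 1·23) = −4·40 + 7·23 = −4·40 + 7·(63 − 1·40) = 7·63 − 11·40. Thus 40⁻¹ ≡ -11 ≡ 52 (mod 63).
Therefore t ≡ 52·27 = 1404 ≡ 18 (mod 63).
Taking t = 18 gives x = 36 + 40·18 = 756.
Verify: 756 = 18·40 + 36 and 756 = 12·63 + 0. ✓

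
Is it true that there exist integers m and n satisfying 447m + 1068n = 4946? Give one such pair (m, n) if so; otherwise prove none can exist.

Any value of 447m + 1068n is a multiple of gcd(447, 1068) = 3.
But 4946 = 3·1648 + 2, so 3 ∤ 4946.
So the equation is unsolvable over ℤ.

No, no such integers exist.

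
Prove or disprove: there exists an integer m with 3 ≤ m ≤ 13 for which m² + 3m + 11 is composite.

At m = 6: 6² + 3·6 + 11 = 65 = 5·13, which is composite.

m = 6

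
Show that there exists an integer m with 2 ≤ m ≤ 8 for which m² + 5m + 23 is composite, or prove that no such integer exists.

The values for m = 2, 3, …, 8 are 37, 47, 59, 73, 89, 107, 127, and each of these is prime.
So no value in the range makes the expression composite.

There is no such integer m in that range.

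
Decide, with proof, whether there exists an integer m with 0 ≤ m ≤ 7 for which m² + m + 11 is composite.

The values for m = 0, 1, …, 7 are 11, 13, 17, 23, 31, 41, 53, 67, and each of these is prime.
So no value in the range makes the expression composite.

No such integer m in that range exists.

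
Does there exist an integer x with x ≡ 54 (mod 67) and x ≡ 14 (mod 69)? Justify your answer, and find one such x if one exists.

Since 67 and 69 share no common factor, CRT says the pair of congruences has a solution (unique mod 4623).
Write x = 54 + 67t and require 54 + 67t ≡ 14 (mod 69), i.e. 67t ≡ 29 (mod 69).
Note 67·34 = 2278 ≡ 1 (mod 69) (as 2278 − 1 = 33·69), so 67⁻¹ ≡ 34.
Therefore t ≡ 34·29 = 986 ≡ 20 (mod 69).
With t = 20: x = 54 + 67·20 = 1394.
Check: 1394 mod 67 = 54, 1394 mod 69 = 14. ✓

x = 1394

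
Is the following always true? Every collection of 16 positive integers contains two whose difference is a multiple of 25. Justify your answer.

No, the set {122, 123, 124, 125, 126, 127, 128, 129, 130, 131, 132, 133, 134, 135, 136, 137} is a counterexample.

Take the 16 consecutive integers 122, 123, …, 137: their residues mod 25 are all distinct because 16 ≤ 25.
The differences between them range over 1, …, 15, none of which is divisible by 25.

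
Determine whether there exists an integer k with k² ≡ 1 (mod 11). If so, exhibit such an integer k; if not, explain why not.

k = 10

Take k = 10. Then 10² = 100 = 9·11 + 1, so 10² ≡ 1 (mod 11).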